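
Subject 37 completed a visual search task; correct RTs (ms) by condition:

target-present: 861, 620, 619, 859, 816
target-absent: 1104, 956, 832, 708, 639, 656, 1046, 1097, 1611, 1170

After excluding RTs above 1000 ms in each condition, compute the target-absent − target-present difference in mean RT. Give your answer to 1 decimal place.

target-absent: exclude 1104, 1046, 1097, 1611, 1170
M(target-present) = 3775/5 = 755.000
M(target-absent) = 3791/5 = 758.200
Difference = 758.200 − 755.000 = 3.200 ms

3.2 ms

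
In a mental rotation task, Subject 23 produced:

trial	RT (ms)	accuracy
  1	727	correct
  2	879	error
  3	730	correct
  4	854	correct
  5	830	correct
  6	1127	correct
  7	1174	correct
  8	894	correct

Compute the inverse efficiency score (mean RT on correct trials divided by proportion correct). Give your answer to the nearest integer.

Correct trials (n=7): 727, 730, 854, 830, 1127, 1174, 894
Mean correct RT = 6336/7 = 905.1429 ms
Proportion correct = 7/8
IES = 905.1429 / (7/8) = 1034.449 ms

1034 ms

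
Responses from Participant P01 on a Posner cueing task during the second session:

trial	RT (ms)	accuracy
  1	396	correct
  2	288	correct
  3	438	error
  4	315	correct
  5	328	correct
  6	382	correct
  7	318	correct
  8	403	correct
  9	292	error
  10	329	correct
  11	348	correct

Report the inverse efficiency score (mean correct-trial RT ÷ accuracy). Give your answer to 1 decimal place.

Correct trials (n=9): 396, 288, 315, 328, 382, 318, 403, 329, 348
Mean correct RT = 3107/9 = 345.2222 ms
Proportion correct = 9/11
IES = 345.2222 / (9/11) = 421.938 ms

421.9 ms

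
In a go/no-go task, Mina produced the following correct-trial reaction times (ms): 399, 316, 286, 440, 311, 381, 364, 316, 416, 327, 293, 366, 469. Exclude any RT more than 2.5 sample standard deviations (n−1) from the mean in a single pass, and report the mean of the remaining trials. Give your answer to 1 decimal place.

360.3 ms

n = 13, ΣRT = 4684, M = 360.308
Σ(x−M)² = 40756.77; s = √(40756.77/12) = 58.279
Cutoffs: 360.308 ± 2.5·58.279 → [214.6, 506.0]
No RTs fall outside the cutoffs; all 13 retained. Mean = 4684/13 = 360.308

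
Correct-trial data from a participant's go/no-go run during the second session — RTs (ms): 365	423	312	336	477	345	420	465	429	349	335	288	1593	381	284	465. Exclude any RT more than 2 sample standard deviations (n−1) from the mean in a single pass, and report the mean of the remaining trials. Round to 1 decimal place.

n = 16, ΣRT = 7267, M = 454.188
Σ(x−M)² = 1441694.44; s = √(1441694.44/15) = 310.021
Cutoffs: 454.188 ± 2·310.021 → [-165.9, 1074.2]
Outside: 1593 → excluded.
Retained (n=15): Σ = 5674, mean = 5674/15 = 378.267

378.3 ms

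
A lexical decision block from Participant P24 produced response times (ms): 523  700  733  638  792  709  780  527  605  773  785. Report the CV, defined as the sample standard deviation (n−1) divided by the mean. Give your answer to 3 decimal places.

n = 11, Σ = 7565, M = 687.7273
Σ(x−M)² = 101058.182; s = √(101058.182/10) = 100.5277
CV = 100.5277 / 687.7273 = 0.14617

0.146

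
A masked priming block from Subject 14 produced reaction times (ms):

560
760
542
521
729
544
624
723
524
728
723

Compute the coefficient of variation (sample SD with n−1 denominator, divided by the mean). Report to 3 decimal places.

0.155

n = 11, Σ = 6978, M = 634.3636
Σ(x−M)² = 96586.545; s = √(96586.545/10) = 98.2785
CV = 98.2785 / 634.3636 = 0.15492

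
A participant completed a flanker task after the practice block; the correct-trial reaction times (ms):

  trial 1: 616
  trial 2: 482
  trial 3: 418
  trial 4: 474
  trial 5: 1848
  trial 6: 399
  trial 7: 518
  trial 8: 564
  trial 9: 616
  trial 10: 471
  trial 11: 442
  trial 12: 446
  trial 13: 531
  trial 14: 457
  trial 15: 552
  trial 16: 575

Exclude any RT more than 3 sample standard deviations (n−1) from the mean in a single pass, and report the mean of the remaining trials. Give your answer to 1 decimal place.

504.1 ms

n = 16, ΣRT = 9409, M = 588.062
Σ(x−M)² = 1760540.94; s = √(1760540.94/15) = 342.592
Cutoffs: 588.062 ± 3·342.592 → [-439.7, 1615.8]
Outside: 1848 → excluded.
Retained (n=15): Σ = 7561, mean = 7561/15 = 504.067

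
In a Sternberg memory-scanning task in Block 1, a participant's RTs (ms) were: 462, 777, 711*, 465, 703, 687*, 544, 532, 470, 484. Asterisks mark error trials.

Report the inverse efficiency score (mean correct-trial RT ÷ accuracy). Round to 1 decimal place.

Correct trials (n=8): 462, 777, 465, 703, 544, 532, 470, 484
Mean correct RT = 4437/8 = 554.6250 ms
Proportion correct = 8/10
IES = 554.6250 / (8/10) = 693.281 ms

693.3 ms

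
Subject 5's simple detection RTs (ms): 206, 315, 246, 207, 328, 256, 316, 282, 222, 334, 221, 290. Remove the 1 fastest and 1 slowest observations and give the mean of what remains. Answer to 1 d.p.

Sorted: 206, 207, 221, 222, 246, 256, 282, 290, 315, 316, 328, 334
Drop lowest 1 (206) and highest 1 (334)
Remaining (n=10): Σ = 2683, mean = 2683/10 = 268.300

268.3 ms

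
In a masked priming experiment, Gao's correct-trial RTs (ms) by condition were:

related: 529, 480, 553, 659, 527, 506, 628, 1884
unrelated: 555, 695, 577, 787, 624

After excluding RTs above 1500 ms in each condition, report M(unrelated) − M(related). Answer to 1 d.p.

related: exclude 1884
M(related) = 3882/7 = 554.571
M(unrelated) = 3238/5 = 647.600
Difference = 647.600 − 554.571 = 93.029 ms

93.0 ms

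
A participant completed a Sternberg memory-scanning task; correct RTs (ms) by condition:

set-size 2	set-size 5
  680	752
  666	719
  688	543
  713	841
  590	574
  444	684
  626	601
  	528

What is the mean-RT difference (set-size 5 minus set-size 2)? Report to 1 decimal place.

M(set-size 2) = 4407/7 = 629.571
M(set-size 5) = 5242/8 = 655.250
Difference = 655.250 − 629.571 = 25.679 ms

25.7 ms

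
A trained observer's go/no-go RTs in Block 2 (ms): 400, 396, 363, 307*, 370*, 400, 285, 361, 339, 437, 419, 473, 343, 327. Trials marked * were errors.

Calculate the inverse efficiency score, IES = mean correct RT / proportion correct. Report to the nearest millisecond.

Correct trials (n=12): 400, 396, 363, 400, 285, 361, 339, 437, 419, 473, 343, 327
Mean correct RT = 4543/12 = 378.5833 ms
Proportion correct = 12/14
IES = 378.5833 / (12/14) = 441.681 ms

442 ms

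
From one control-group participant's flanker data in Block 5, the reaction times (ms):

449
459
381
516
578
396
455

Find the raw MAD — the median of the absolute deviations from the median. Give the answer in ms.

Sorted: 381, 396, 449, 455, 459, 516, 578 → median = 455
|x − 455|: 6, 4, 74, 61, 123, 59, 0
Sorted deviations: 0, 4, 6, 59, 61, 74, 123 → MAD = 59

59 ms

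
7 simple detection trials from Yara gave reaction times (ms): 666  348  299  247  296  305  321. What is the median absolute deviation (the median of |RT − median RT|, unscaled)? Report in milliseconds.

Sorted: 247, 296, 299, 305, 321, 348, 666 → median = 305
|x − 305|: 361, 43, 6, 58, 9, 0, 16
Sorted deviations: 0, 6, 9, 16, 43, 58, 361 → MAD = 16

16 ms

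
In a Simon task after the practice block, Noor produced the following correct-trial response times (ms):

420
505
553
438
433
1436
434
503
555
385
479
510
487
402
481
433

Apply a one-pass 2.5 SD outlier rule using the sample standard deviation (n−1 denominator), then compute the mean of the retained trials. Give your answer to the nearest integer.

468 ms

n = 16, ΣRT = 8454, M = 528.375
Σ(x−M)² = 916559.75; s = √(916559.75/15) = 247.192
Cutoffs: 528.375 ± 2.5·247.192 → [-89.6, 1146.4]
Outside: 1436 → excluded.
Retained (n=15): Σ = 7018, mean = 7018/15 = 467.867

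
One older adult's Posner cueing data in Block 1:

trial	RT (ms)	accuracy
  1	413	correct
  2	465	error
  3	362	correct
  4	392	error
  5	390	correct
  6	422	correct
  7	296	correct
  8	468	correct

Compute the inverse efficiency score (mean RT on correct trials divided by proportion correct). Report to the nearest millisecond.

Correct trials (n=6): 413, 362, 390, 422, 296, 468
Mean correct RT = 2351/6 = 391.8333 ms
Proportion correct = 6/8
IES = 391.8333 / (6/8) = 522.444 ms

522 ms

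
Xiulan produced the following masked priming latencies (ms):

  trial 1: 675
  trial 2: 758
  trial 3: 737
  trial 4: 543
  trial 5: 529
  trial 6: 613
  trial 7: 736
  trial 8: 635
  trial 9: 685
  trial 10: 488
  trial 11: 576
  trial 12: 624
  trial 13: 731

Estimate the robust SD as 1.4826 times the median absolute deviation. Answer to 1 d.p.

Sorted: 488, 529, 543, 576, 613, 624, 635, 675, 685, 731, 736, 737, 758 → median = 635
|x − 635| sorted: 0, 11, 22, 40, 50, 59, 92, 96, 101, 102, 106, 123, 147 → MAD = 92
Robust SD ≈ 1.4826 × 92 = 136.399

136.4 ms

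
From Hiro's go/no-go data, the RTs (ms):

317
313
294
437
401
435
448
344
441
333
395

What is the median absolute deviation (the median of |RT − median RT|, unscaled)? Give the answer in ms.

51 ms

Sorted: 294, 313, 317, 333, 344, 395, 401, 435, 437, 441, 448 → median = 395
|x − 395|: 78, 82, 101, 42, 6, 40, 53, 51, 46, 62, 0
Sorted deviations: 0, 6, 40, 42, 46, 51, 53, 62, 78, 82, 101 → MAD = 51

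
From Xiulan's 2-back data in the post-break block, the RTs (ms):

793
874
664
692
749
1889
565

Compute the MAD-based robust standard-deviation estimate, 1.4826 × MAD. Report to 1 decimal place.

Sorted: 565, 664, 692, 749, 793, 874, 1889 → median = 749
|x − 749| sorted: 0, 44, 57, 85, 125, 184, 1140 → MAD = 85
Robust SD ≈ 1.4826 × 85 = 126.021

126.0 ms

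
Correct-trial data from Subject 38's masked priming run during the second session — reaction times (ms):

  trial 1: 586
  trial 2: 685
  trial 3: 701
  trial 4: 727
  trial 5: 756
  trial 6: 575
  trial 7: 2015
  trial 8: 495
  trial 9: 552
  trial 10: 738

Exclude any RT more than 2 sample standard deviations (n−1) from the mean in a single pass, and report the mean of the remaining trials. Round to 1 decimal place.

n = 10, ΣRT = 7830, M = 783.000
Σ(x−M)² = 1758420.00; s = √(1758420.00/9) = 442.018
Cutoffs: 783.000 ± 2·442.018 → [-101.0, 1667.0]
Outside: 2015 → excluded.
Retained (n=9): Σ = 5815, mean = 5815/9 = 646.111

646.1 ms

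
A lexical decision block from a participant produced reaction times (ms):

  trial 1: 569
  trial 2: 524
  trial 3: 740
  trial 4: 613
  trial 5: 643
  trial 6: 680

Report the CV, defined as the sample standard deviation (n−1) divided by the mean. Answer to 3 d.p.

n = 6, Σ = 3769, M = 628.1667
Σ(x−M)² = 29994.833; s = √(29994.833/5) = 77.4530
CV = 77.4530 / 628.1667 = 0.12330

0.123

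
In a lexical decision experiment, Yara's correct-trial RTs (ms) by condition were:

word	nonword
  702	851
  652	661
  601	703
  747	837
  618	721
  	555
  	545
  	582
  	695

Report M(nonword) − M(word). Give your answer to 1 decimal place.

19.3 ms

M(word) = 3320/5 = 664.000
M(nonword) = 6150/9 = 683.333
Difference = 683.333 − 664.000 = 19.333 ms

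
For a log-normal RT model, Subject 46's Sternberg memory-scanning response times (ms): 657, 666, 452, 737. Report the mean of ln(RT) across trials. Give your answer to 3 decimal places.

6.426

ln(RT): 6.4877, 6.5013, 6.1137, 6.6026
Σ ln(RT) = 25.7052
Mean = 25.7052/4 = 6.42631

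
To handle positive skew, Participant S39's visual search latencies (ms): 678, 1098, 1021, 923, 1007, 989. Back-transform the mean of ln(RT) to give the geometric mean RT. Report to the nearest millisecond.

ln(RT): 6.5191, 7.0012, 6.9285, 6.8276, 6.9147, 6.8967
Mean ln(RT) = 41.0880/6 = 6.84800
Geometric mean = exp(6.84800) = 941.99 ms

942 ms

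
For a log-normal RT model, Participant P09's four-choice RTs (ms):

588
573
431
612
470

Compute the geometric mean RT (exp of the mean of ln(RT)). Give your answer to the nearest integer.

530 ms

ln(RT): 6.3767, 6.3509, 6.0661, 6.4167, 6.1527
Mean ln(RT) = 31.3632/5 = 6.27264
Geometric mean = exp(6.27264) = 529.87 ms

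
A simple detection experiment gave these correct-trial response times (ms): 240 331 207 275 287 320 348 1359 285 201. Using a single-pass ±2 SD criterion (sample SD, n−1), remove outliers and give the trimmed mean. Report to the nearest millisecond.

277 ms

n = 10, ΣRT = 3853, M = 385.300
Σ(x−M)² = 1075454.10; s = √(1075454.10/9) = 345.680
Cutoffs: 385.300 ± 2·345.680 → [-306.1, 1076.7]
Outside: 1359 → excluded.
Retained (n=9): Σ = 2494, mean = 2494/9 = 277.111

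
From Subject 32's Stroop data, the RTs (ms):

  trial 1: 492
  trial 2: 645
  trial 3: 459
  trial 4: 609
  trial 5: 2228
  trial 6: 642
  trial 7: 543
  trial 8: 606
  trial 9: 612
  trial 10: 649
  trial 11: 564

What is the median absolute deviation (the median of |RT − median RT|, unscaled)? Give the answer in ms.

Sorted: 459, 492, 543, 564, 606, 609, 612, 642, 645, 649, 2228 → median = 609
|x − 609|: 117, 36, 150, 0, 1619, 33, 66, 3, 3, 40, 45
Sorted deviations: 0, 3, 3, 33, 36, 40, 45, 66, 117, 150, 1619 → MAD = 40

40 ms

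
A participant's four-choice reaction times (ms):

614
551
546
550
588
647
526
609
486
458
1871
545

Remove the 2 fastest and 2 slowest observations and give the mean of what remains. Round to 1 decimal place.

Sorted: 458, 486, 526, 545, 546, 550, 551, 588, 609, 614, 647, 1871
Drop lowest 2 (458, 486) and highest 2 (647, 1871)
Remaining (n=8): Σ = 4529, mean = 4529/8 = 566.125

566.1 ms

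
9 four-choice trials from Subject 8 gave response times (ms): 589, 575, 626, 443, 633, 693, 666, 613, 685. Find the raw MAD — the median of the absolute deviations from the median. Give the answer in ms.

40 ms

Sorted: 443, 575, 589, 613, 626, 633, 666, 685, 693 → median = 626
|x − 626|: 37, 51, 0, 183, 7, 67, 40, 13, 59
Sorted deviations: 0, 7, 13, 37, 40, 51, 59, 67, 183 → MAD = 40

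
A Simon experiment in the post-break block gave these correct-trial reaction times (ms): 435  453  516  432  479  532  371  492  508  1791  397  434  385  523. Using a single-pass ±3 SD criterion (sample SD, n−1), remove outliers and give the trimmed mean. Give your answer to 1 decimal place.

458.2 ms

n = 14, ΣRT = 7748, M = 553.429
Σ(x−M)² = 1684983.43; s = √(1684983.43/13) = 360.020
Cutoffs: 553.429 ± 3·360.020 → [-526.6, 1633.5]
Outside: 1791 → excluded.
Retained (n=13): Σ = 5957, mean = 5957/13 = 458.231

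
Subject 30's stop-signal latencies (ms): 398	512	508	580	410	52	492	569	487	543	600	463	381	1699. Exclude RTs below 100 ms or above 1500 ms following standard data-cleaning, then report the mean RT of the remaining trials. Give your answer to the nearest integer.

495 ms

Excluded: 52, 1699
Retained (n=12): Σ = 5943
Mean = 5943/12 = 495.2500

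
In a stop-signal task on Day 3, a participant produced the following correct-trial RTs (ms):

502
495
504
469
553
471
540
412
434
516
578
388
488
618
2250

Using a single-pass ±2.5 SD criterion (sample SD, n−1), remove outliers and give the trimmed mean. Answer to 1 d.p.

497.7 ms

n = 15, ΣRT = 9218, M = 614.533
Σ(x−M)² = 2917039.73; s = √(2917039.73/14) = 456.465
Cutoffs: 614.533 ± 2.5·456.465 → [-526.6, 1755.7]
Outside: 2250 → excluded.
Retained (n=14): Σ = 6968, mean = 6968/14 = 497.714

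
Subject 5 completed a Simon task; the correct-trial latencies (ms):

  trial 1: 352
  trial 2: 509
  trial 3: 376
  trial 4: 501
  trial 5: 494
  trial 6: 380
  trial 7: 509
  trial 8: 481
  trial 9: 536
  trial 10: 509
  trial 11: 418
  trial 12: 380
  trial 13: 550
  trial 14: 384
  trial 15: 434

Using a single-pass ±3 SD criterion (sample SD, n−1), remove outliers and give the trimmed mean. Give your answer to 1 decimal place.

454.2 ms

n = 15, ΣRT = 6813, M = 454.200
Σ(x−M)² = 63588.40; s = √(63588.40/14) = 67.395
Cutoffs: 454.200 ± 3·67.395 → [252.0, 656.4]
No RTs fall outside the cutoffs; all 15 retained. Mean = 6813/15 = 454.200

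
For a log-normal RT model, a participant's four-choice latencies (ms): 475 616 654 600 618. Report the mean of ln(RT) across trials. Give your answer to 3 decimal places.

6.379

ln(RT): 6.1633, 6.4232, 6.4831, 6.3969, 6.4265
Σ ln(RT) = 31.8931
Mean = 31.8931/5 = 6.37862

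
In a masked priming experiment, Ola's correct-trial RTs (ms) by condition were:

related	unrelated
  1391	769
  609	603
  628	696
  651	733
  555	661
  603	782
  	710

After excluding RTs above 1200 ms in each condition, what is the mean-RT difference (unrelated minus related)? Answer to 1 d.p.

98.5 ms

related: exclude 1391
M(related) = 3046/5 = 609.200
M(unrelated) = 4954/7 = 707.714
Difference = 707.714 − 609.200 = 98.514 ms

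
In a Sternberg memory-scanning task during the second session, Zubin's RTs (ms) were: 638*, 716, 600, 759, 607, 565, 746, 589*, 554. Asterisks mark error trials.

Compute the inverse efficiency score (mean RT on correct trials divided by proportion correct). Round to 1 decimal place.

835.2 ms

Correct trials (n=7): 716, 600, 759, 607, 565, 746, 554
Mean correct RT = 4547/7 = 649.5714 ms
Proportion correct = 7/9
IES = 649.5714 / (7/9) = 835.163 ms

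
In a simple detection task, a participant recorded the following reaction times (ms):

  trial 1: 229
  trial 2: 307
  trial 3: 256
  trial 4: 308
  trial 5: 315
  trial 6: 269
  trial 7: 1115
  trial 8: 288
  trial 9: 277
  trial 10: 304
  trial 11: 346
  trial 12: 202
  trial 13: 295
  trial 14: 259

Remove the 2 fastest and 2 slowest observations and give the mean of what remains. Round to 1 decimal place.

287.8 ms

Sorted: 202, 229, 256, 259, 269, 277, 288, 295, 304, 307, 308, 315, 346, 1115
Drop lowest 2 (202, 229) and highest 2 (346, 1115)
Remaining (n=10): Σ = 2878, mean = 2878/10 = 287.800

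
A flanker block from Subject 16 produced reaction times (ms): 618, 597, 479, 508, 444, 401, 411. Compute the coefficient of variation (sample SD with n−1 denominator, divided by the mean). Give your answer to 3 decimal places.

n = 7, Σ = 3458, M = 494.0000
Σ(x−M)² = 44444.000; s = √(44444.000/6) = 86.0659
CV = 86.0659 / 494.0000 = 0.17422

0.174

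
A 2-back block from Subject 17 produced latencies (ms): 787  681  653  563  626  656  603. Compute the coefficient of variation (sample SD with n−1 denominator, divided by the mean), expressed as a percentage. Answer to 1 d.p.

n = 7, Σ = 4569, M = 652.7143
Σ(x−M)² = 30077.429; s = √(30077.429/6) = 70.8019
CV = 70.8019 / 652.7143 = 0.10847 = 10.847%

10.8%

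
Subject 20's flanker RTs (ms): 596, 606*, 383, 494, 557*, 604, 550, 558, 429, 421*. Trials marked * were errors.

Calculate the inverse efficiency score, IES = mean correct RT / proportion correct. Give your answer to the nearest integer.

738 ms

Correct trials (n=7): 596, 383, 494, 604, 550, 558, 429
Mean correct RT = 3614/7 = 516.2857 ms
Proportion correct = 7/10
IES = 516.2857 / (7/10) = 737.551 ms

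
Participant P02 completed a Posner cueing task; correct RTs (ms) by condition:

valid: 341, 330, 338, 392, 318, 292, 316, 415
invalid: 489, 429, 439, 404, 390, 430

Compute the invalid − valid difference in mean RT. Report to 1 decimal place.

87.4 ms

M(valid) = 2742/8 = 342.750
M(invalid) = 2581/6 = 430.167
Difference = 430.167 − 342.750 = 87.417 ms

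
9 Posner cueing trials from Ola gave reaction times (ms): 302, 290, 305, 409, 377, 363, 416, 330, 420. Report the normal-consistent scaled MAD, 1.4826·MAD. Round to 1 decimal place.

78.6 ms

Sorted: 290, 302, 305, 330, 363, 377, 409, 416, 420 → median = 363
|x − 363| sorted: 0, 14, 33, 46, 53, 57, 58, 61, 73 → MAD = 53
Robust SD ≈ 1.4826 × 53 = 78.578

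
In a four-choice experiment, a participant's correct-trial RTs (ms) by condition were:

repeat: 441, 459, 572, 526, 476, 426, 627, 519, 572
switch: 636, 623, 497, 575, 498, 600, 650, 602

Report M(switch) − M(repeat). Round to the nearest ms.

72 ms

M(repeat) = 4618/9 = 513.111
M(switch) = 4681/8 = 585.125
Difference = 585.125 − 513.111 = 72.014 ms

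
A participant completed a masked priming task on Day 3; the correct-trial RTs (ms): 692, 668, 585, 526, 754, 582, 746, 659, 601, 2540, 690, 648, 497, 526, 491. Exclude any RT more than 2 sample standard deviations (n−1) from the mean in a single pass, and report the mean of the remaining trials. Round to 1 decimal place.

618.9 ms

n = 15, ΣRT = 11205, M = 747.000
Σ(x−M)² = 3545462.00; s = √(3545462.00/14) = 503.237
Cutoffs: 747.000 ± 2·503.237 → [-259.5, 1753.5]
Outside: 2540 → excluded.
Retained (n=14): Σ = 8665, mean = 8665/14 = 618.929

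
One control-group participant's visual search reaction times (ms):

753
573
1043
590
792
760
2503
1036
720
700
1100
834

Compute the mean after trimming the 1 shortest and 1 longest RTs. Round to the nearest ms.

833 ms

Sorted: 573, 590, 700, 720, 753, 760, 792, 834, 1036, 1043, 1100, 2503
Drop lowest 1 (573) and highest 1 (2503)
Remaining (n=10): Σ = 8328, mean = 8328/10 = 832.800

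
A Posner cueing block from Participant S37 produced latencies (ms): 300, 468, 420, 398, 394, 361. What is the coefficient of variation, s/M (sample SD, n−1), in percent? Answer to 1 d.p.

n = 6, Σ = 2341, M = 390.1667
Σ(x−M)² = 16004.833; s = √(16004.833/5) = 56.5771
CV = 56.5771 / 390.1667 = 0.14501 = 14.501%

14.5%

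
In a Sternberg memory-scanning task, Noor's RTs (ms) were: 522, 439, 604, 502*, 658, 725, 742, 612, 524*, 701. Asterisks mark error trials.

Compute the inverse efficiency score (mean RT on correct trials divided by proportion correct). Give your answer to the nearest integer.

Correct trials (n=8): 522, 439, 604, 658, 725, 742, 612, 701
Mean correct RT = 5003/8 = 625.3750 ms
Proportion correct = 8/10
IES = 625.3750 / (8/10) = 781.719 ms

782 ms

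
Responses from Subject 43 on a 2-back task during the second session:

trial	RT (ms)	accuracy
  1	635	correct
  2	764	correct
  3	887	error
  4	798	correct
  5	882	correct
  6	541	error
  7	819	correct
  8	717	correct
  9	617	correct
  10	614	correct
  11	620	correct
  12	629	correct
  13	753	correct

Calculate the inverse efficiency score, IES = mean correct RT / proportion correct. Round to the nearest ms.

843 ms

Correct trials (n=11): 635, 764, 798, 882, 819, 717, 617, 614, 620, 629, 753
Mean correct RT = 7848/11 = 713.4545 ms
Proportion correct = 11/13
IES = 713.4545 / (11/13) = 843.174 ms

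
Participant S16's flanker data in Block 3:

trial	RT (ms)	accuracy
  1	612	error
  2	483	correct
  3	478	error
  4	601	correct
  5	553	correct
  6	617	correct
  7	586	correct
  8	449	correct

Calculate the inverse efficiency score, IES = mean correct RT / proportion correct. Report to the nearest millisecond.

Correct trials (n=6): 483, 601, 553, 617, 586, 449
Mean correct RT = 3289/6 = 548.1667 ms
Proportion correct = 6/8
IES = 548.1667 / (6/8) = 730.889 ms

731 ms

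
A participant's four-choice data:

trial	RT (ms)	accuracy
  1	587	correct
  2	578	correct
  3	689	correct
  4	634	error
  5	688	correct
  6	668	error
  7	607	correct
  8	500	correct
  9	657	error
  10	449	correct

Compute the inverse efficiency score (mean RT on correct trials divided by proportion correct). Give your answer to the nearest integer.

Correct trials (n=7): 587, 578, 689, 688, 607, 500, 449
Mean correct RT = 4098/7 = 585.4286 ms
Proportion correct = 7/10
IES = 585.4286 / (7/10) = 836.327 ms

836 ms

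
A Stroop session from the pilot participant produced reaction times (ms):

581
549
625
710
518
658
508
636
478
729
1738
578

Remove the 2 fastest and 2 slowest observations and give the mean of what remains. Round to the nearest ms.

607 ms

Sorted: 478, 508, 518, 549, 578, 581, 625, 636, 658, 710, 729, 1738
Drop lowest 2 (478, 508) and highest 2 (729, 1738)
Remaining (n=8): Σ = 4855, mean = 4855/8 = 606.875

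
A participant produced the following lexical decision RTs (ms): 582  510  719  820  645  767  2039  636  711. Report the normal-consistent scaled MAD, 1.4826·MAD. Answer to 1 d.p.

111.2 ms

Sorted: 510, 582, 636, 645, 711, 719, 767, 820, 2039 → median = 711
|x − 711| sorted: 0, 8, 56, 66, 75, 109, 129, 201, 1328 → MAD = 75
Robust SD ≈ 1.4826 × 75 = 111.195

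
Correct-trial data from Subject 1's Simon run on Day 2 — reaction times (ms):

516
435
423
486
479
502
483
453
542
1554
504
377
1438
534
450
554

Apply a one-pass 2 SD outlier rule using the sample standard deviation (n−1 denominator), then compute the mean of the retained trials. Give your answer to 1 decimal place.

n = 16, ΣRT = 9730, M = 608.125
Σ(x−M)² = 1840733.75; s = √(1840733.75/15) = 350.308
Cutoffs: 608.125 ± 2·350.308 → [-92.5, 1308.7]
Outside: 1438, 1554 → excluded.
Retained (n=14): Σ = 6738, mean = 6738/14 = 481.286

481.3 ms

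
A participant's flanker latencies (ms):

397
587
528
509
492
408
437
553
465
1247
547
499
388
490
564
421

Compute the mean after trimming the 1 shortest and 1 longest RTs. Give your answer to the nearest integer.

493 ms

Sorted: 388, 397, 408, 421, 437, 465, 490, 492, 499, 509, 528, 547, 553, 564, 587, 1247
Drop lowest 1 (388) and highest 1 (1247)
Remaining (n=14): Σ = 6897, mean = 6897/14 = 492.643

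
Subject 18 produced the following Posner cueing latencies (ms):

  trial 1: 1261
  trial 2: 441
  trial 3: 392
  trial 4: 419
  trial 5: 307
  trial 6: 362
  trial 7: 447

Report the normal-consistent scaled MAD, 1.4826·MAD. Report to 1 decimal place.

Sorted: 307, 362, 392, 419, 441, 447, 1261 → median = 419
|x − 419| sorted: 0, 22, 27, 28, 57, 112, 842 → MAD = 28
Robust SD ≈ 1.4826 × 28 = 41.513

41.5 ms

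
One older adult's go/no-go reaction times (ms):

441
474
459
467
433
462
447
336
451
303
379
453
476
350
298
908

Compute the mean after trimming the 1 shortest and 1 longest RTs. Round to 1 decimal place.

Sorted: 298, 303, 336, 350, 379, 433, 441, 447, 451, 453, 459, 462, 467, 474, 476, 908
Drop lowest 1 (298) and highest 1 (908)
Remaining (n=14): Σ = 5931, mean = 5931/14 = 423.643

423.6 ms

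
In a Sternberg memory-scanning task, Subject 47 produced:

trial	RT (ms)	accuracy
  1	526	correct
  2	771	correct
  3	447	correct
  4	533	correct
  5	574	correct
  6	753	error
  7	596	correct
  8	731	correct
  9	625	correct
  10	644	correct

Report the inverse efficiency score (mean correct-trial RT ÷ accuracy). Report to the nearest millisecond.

Correct trials (n=9): 526, 771, 447, 533, 574, 596, 731, 625, 644
Mean correct RT = 5447/9 = 605.2222 ms
Proportion correct = 9/10
IES = 605.2222 / (9/10) = 672.469 ms

672 ms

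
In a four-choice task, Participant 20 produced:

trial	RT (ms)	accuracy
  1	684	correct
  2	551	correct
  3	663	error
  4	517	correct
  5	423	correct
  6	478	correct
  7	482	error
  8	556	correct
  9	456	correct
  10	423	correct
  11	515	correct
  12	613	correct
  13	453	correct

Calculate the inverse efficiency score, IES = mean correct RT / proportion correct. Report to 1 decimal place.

609.1 ms

Correct trials (n=11): 684, 551, 517, 423, 478, 556, 456, 423, 515, 613, 453
Mean correct RT = 5669/11 = 515.3636 ms
Proportion correct = 11/13
IES = 515.3636 / (11/13) = 609.066 ms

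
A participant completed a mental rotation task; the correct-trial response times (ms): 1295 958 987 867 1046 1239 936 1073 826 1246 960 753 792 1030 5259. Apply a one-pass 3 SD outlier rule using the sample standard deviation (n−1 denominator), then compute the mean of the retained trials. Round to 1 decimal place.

1000.6 ms

n = 15, ΣRT = 19267, M = 1284.467
Σ(x−M)² = 17298135.73; s = √(17298135.73/14) = 1111.567
Cutoffs: 1284.467 ± 3·1111.567 → [-2050.2, 4619.2]
Outside: 5259 → excluded.
Retained (n=14): Σ = 14008, mean = 14008/14 = 1000.571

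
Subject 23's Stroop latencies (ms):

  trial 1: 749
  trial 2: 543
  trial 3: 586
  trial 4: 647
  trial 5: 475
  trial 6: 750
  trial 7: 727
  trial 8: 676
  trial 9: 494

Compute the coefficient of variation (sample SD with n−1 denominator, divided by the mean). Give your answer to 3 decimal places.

n = 9, Σ = 5647, M = 627.4444
Σ(x−M)² = 92342.222; s = √(92342.222/8) = 107.4373
CV = 107.4373 / 627.4444 = 0.17123

0.171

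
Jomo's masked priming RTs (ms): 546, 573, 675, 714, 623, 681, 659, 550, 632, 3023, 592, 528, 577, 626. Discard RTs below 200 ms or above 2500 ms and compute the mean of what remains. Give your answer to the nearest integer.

614 ms

Excluded: 3023
Retained (n=13): Σ = 7976
Mean = 7976/13 = 613.5385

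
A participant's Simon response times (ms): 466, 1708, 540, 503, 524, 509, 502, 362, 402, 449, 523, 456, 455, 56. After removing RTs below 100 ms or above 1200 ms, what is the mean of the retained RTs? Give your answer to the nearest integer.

Excluded: 56, 1708
Retained (n=12): Σ = 5691
Mean = 5691/12 = 474.2500

474 ms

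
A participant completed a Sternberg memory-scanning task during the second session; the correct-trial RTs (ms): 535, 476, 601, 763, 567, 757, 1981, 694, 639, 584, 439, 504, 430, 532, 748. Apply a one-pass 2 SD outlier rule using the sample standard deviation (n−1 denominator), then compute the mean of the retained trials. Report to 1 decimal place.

590.6 ms

n = 15, ΣRT = 10250, M = 683.333
Σ(x−M)² = 1976081.33; s = √(1976081.33/14) = 375.698
Cutoffs: 683.333 ± 2·375.698 → [-68.1, 1434.7]
Outside: 1981 → excluded.
Retained (n=14): Σ = 8269, mean = 8269/14 = 590.643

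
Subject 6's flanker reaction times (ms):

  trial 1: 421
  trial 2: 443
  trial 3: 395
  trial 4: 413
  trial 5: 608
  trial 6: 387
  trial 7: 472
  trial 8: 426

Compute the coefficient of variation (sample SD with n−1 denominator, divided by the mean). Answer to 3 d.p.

n = 8, Σ = 3565, M = 445.6250
Σ(x−M)² = 35123.875; s = √(35123.875/7) = 70.8357
CV = 70.8357 / 445.6250 = 0.15896

0.159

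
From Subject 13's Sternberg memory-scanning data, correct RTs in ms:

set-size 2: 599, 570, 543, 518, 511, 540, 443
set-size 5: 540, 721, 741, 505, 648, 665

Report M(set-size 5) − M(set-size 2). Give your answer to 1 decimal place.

M(set-size 2) = 3724/7 = 532.000
M(set-size 5) = 3820/6 = 636.667
Difference = 636.667 − 532.000 = 104.667 ms

104.7 ms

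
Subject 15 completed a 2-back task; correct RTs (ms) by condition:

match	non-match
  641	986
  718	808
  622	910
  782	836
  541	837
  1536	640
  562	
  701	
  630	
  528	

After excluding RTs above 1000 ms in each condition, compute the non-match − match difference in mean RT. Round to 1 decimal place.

200.1 ms

match: exclude 1536
M(match) = 5725/9 = 636.111
M(non-match) = 5017/6 = 836.167
Difference = 836.167 − 636.111 = 200.056 ms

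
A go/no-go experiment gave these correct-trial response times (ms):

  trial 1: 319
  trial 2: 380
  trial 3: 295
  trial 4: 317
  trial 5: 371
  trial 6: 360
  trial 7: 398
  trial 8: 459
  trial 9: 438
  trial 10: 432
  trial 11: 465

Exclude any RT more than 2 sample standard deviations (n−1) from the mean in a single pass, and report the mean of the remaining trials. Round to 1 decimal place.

384.9 ms

n = 11, ΣRT = 4234, M = 384.909
Σ(x−M)² = 34988.91; s = √(34988.91/10) = 59.151
Cutoffs: 384.909 ± 2·59.151 → [266.6, 503.2]
No RTs fall outside the cutoffs; all 11 retained. Mean = 4234/11 = 384.909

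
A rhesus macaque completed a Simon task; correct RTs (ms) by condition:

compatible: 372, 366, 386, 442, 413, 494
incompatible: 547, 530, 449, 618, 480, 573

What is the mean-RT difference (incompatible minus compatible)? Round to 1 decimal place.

120.7 ms

M(compatible) = 2473/6 = 412.167
M(incompatible) = 3197/6 = 532.833
Difference = 532.833 − 412.167 = 120.667 ms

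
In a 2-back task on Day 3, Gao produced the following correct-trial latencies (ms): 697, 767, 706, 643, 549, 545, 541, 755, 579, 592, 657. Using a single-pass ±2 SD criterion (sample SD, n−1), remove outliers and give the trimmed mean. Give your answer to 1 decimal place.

639.2 ms

n = 11, ΣRT = 7031, M = 639.182
Σ(x−M)² = 70381.64; s = √(70381.64/10) = 83.894
Cutoffs: 639.182 ± 2·83.894 → [471.4, 807.0]
No RTs fall outside the cutoffs; all 11 retained. Mean = 7031/11 = 639.182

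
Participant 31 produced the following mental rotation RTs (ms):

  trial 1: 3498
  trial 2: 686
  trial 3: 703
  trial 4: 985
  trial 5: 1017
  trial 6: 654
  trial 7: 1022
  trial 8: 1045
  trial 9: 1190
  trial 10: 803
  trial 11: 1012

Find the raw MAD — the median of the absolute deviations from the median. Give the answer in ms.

178 ms

Sorted: 654, 686, 703, 803, 985, 1012, 1017, 1022, 1045, 1190, 3498 → median = 1012
|x − 1012|: 2486, 326, 309, 27, 5, 358, 10, 33, 178, 209, 0
Sorted deviations: 0, 5, 10, 27, 33, 178, 209, 309, 326, 358, 2486 → MAD = 178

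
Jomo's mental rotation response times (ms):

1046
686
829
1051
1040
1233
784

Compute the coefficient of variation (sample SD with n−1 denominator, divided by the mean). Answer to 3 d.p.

n = 7, Σ = 6669, M = 952.7143
Σ(x−M)² = 219447.429; s = √(219447.429/6) = 191.2448
CV = 191.2448 / 952.7143 = 0.20074

0.201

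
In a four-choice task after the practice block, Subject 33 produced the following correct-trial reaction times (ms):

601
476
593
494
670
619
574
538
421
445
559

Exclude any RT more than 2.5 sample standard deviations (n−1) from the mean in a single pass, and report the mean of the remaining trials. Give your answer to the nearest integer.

545 ms

n = 11, ΣRT = 5990, M = 544.545
Σ(x−M)² = 60362.73; s = √(60362.73/10) = 77.693
Cutoffs: 544.545 ± 2.5·77.693 → [350.3, 738.8]
No RTs fall outside the cutoffs; all 11 retained. Mean = 5990/11 = 544.545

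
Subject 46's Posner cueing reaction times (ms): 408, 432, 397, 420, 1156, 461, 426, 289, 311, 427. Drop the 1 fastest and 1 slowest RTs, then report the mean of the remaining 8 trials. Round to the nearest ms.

410 ms

Sorted: 289, 311, 397, 408, 420, 426, 427, 432, 461, 1156
Drop lowest 1 (289) and highest 1 (1156)
Remaining (n=8): Σ = 3282, mean = 3282/8 = 410.250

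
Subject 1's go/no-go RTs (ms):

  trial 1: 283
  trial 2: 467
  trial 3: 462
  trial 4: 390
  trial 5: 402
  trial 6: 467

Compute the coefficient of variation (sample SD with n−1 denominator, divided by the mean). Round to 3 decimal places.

0.174

n = 6, Σ = 2471, M = 411.8333
Σ(x−M)² = 25774.833; s = √(25774.833/5) = 71.7981
CV = 71.7981 / 411.8333 = 0.17434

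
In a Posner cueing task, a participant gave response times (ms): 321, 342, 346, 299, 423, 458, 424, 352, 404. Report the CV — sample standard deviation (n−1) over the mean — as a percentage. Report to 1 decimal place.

14.5%

n = 9, Σ = 3369, M = 374.3333
Σ(x−M)² = 23582.000; s = √(23582.000/8) = 54.2932
CV = 54.2932 / 374.3333 = 0.14504 = 14.504%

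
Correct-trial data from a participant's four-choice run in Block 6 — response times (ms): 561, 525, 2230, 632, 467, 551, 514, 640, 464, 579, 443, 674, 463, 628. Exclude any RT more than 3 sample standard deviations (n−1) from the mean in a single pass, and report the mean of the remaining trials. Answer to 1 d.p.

549.3 ms

n = 14, ΣRT = 9371, M = 669.357
Σ(x−M)² = 2695425.21; s = √(2695425.21/13) = 455.346
Cutoffs: 669.357 ± 3·455.346 → [-696.7, 2035.4]
Outside: 2230 → excluded.
Retained (n=13): Σ = 7141, mean = 7141/13 = 549.308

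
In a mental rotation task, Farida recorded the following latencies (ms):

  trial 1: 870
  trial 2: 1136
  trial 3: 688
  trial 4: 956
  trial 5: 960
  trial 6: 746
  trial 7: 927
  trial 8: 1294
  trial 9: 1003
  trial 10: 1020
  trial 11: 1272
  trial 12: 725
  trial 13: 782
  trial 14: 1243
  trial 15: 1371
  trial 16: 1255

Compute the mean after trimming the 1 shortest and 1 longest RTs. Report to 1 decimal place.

Sorted: 688, 725, 746, 782, 870, 927, 956, 960, 1003, 1020, 1136, 1243, 1255, 1272, 1294, 1371
Drop lowest 1 (688) and highest 1 (1371)
Remaining (n=14): Σ = 14189, mean = 14189/14 = 1013.500

1013.5 ms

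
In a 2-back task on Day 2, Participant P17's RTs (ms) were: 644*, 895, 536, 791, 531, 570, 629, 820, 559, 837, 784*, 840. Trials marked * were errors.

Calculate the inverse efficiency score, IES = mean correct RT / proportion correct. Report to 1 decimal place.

Correct trials (n=10): 895, 536, 791, 531, 570, 629, 820, 559, 837, 840
Mean correct RT = 7008/10 = 700.8000 ms
Proportion correct = 10/12
IES = 700.8000 / (10/12) = 840.960 ms

841.0 ms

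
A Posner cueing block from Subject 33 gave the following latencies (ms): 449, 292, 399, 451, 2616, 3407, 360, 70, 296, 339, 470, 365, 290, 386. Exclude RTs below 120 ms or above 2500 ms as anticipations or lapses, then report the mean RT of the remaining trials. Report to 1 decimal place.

372.5 ms

Excluded: 70, 2616, 3407
Retained (n=11): Σ = 4097
Mean = 4097/11 = 372.4545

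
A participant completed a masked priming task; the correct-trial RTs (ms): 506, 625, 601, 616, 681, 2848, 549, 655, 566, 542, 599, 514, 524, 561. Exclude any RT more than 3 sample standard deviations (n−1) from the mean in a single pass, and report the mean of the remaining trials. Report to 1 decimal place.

579.9 ms

n = 14, ΣRT = 10387, M = 741.929
Σ(x−M)² = 4812610.93; s = √(4812610.93/13) = 608.441
Cutoffs: 741.929 ± 3·608.441 → [-1083.4, 2567.3]
Outside: 2848 → excluded.
Retained (n=13): Σ = 7539, mean = 7539/13 = 579.923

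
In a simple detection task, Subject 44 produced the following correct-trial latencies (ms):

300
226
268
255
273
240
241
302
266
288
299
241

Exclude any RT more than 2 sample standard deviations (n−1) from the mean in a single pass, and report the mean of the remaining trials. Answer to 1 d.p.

266.6 ms

n = 12, ΣRT = 3199, M = 266.583
Σ(x−M)² = 7720.92; s = √(7720.92/11) = 26.493
Cutoffs: 266.583 ± 2·26.493 → [213.6, 319.6]
No RTs fall outside the cutoffs; all 12 retained. Mean = 3199/12 = 266.583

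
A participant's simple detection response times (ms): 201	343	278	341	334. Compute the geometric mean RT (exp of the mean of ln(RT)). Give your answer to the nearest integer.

294 ms

ln(RT): 5.3033, 5.8377, 5.6276, 5.8319, 5.8111
Mean ln(RT) = 28.4117/5 = 5.68234
Geometric mean = exp(5.68234) = 293.63 ms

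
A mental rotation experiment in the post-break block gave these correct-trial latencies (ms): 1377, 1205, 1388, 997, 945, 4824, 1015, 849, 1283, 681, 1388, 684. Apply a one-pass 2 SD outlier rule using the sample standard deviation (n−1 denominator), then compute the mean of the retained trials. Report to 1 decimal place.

1073.8 ms

n = 12, ΣRT = 16636, M = 1386.333
Σ(x−M)² = 13624942.67; s = √(13624942.67/11) = 1112.938
Cutoffs: 1386.333 ± 2·1112.938 → [-839.5, 3612.2]
Outside: 4824 → excluded.
Retained (n=11): Σ = 11812, mean = 11812/11 = 1073.818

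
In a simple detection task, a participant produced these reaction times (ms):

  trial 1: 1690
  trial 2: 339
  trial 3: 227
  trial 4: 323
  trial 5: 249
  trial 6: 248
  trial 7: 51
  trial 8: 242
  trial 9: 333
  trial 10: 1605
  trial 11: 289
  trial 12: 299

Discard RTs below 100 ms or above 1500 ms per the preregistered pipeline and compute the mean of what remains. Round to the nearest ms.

Excluded: 51, 1605, 1690
Retained (n=9): Σ = 2549
Mean = 2549/9 = 283.2222

283 ms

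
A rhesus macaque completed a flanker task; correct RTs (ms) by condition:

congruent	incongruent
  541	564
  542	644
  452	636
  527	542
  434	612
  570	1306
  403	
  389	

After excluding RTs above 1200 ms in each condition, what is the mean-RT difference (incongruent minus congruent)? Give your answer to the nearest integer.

incongruent: exclude 1306
M(congruent) = 3858/8 = 482.250
M(incongruent) = 2998/5 = 599.600
Difference = 599.600 − 482.250 = 117.350 ms

117 ms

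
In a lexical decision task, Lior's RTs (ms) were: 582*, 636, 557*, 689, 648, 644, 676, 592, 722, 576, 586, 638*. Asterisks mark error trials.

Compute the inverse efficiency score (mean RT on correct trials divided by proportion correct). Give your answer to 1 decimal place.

Correct trials (n=9): 636, 689, 648, 644, 676, 592, 722, 576, 586
Mean correct RT = 5769/9 = 641.0000 ms
Proportion correct = 9/12
IES = 641.0000 / (9/12) = 854.667 ms

854.7 ms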